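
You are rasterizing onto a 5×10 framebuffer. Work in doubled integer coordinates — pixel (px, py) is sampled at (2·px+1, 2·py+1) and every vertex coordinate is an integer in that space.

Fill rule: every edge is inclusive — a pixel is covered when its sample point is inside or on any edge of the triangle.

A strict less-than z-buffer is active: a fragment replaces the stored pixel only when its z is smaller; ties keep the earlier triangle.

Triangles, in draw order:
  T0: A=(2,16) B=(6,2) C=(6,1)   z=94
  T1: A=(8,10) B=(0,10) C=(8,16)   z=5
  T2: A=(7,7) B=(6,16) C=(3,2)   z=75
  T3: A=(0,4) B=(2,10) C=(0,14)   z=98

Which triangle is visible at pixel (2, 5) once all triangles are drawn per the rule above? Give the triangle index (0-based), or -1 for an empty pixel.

T0:
  2·area = 4  (B↔C swapped to make it positive)
  edge (2, 16)→(6, 1): d=(4,-15) inclusive
  edge (6, 1)→(6, 2): d=(0,1) inclusive
  edge (6, 2)→(2, 16): d=(-4,14) inclusive
    (2,2)@(5, 5): e=[1,1,2] → X
    (3,2)@(7, 5): e=[31,-1,-26] → .
    (2,3)@(5, 7): e=[9,1,-6] → .
  covered (1 px):
    . . . . .
    . . . . .
    . . X . .
    . . . . .
    . . . . .
    . . . . .
    . . . . .
    . . . . .
    . . . . .
    . . . . .
T1:
  2·area = 48  (B↔C swapped to make it positive)
  edge (8, 10)→(8, 16): d=(0,6) inclusive
  edge (8, 16)→(0, 10): d=(-8,-6) inclusive
  edge (0, 10)→(8, 10): d=(8,0) inclusive
    (1,5)@(3, 11): e=[30,10,8] → X
    (2,5)@(5, 11): e=[18,22,8] → X
    (3,5)@(7, 11): e=[6,34,8] → X
    (4,5)@(9, 11): e=[-6,46,8] → .
    (1,6)@(3, 13): e=[30,-6,24] → .
    (2,6)@(5, 13): e=[18,6,24] → X
    (4,6)@(9, 13): e=[-6,30,24] → .
    (2,7)@(5, 15): e=[18,-10,40] → .
    (3,7)@(7, 15): e=[6,2,40] → X
    (4,7)@(9, 15): e=[-6,14,40] → .
    (3,8)@(7, 17): e=[6,-14,56] → .
  covered (6 px):
    . . . . .
    . . . . .
    . . . . .
    . . . . .
    . . . . .
    . X X X .
    . . X X .
    . . . X .
    . . . . .
    . . . . .
T2:
  2·area = 41
  edge (7, 7)→(6, 16): d=(-1,9) inclusive
  edge (6, 16)→(3, 2): d=(-3,-14) inclusive
  edge (3, 2)→(7, 7): d=(4,5) inclusive
    (2,2)@(5, 5): e=[20,19,2] → X
    (3,2)@(7, 5): e=[2,47,-8] → .
    (2,3)@(5, 7): e=[18,13,10] → X
    (3,3)@(7, 7): e=[0,41,0] → X  [on edge]
    (4,3)@(9, 7): e=[-18,69,-10] → .
    (2,4)@(5, 9): e=[16,7,18] → X
    (3,4)@(7, 9): e=[-2,35,8] → .
    (2,5)@(5, 11): e=[14,1,26] → X
    (3,5)@(7, 11): e=[-4,29,16] → .
    (2,6)@(5, 13): e=[12,-5,34] → .
  covered (5 px):
    . . . . .
    . . . . .
    . . X . .
    . . X X .
    . . X . .
    . . X . .
    . . . . .
    . . . . .
    . . . . .
    . . . . .
T3:
  2·area = 20
  edge (0, 4)→(2, 10): d=(2,6) inclusive
  edge (2, 10)→(0, 14): d=(-2,4) inclusive
  edge (0, 14)→(0, 4): d=(0,-10) inclusive
    (0,3)@(1, 7): e=[0,10,10] → X  [on edge]
    (1,3)@(3, 7): e=[-12,2,30] → .
    (0,4)@(1, 9): e=[4,6,10] → X
    (1,4)@(3, 9): e=[-8,-2,30] → .
    (0,5)@(1, 11): e=[8,2,10] → X
    (1,5)@(3, 11): e=[-4,-6,30] → .
    (0,6)@(1, 13): e=[12,-2,10] → .
    (1,6)@(3, 13): e=[0,-10,30] → .  [on edge]
    (2,9)@(5, 19): e=[0,-30,50] → .  [on edge]
  covered (3 px):
    . . . . .
    . . . . .
    . . . . .
    X . . . .
    X . . . .
    X . . . .
    . . . . .
    . . . . .
    . . . . .
    . . . . .

Z-buffer (winner per pixel, '.' = empty):
  . . . . .
  . . . . .
  . . 2 . .
  3 . 2 2 .
  3 . 2 . .
  3 1 1 1 .
  . . 1 1 .
  . . . 1 .
  . . . . .
  . . . . .

Final: 1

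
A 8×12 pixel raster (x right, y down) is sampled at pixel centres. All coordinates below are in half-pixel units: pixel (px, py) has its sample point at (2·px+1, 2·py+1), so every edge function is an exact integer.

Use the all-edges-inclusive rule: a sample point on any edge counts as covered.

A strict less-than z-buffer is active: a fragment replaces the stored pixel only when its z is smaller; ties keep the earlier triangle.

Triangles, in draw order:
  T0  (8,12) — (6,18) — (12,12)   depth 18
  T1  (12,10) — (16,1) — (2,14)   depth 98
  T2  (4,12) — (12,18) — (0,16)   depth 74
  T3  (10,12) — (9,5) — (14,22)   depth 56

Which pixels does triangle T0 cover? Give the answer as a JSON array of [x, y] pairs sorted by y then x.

T0:
  2·area = 24  (B↔C swapped to make it positive)
  edge (8, 12)→(12, 12): d=(4,0) inclusive
  edge (12, 12)→(6, 18): d=(-6,6) inclusive
  edge (6, 18)→(8, 12): d=(2,-6) inclusive
    (5,1)@(11, 3): e=[-36,60,0] → ·  [on edge]
    (4,4)@(9, 9): e=[-12,36,0] → ·  [on edge]
    (7,4)@(15, 9): e=[-12,0,36] → ·  [on edge]
    (6,5)@(13, 11): e=[-4,0,28] → ·  [on edge]
    (4,6)@(9, 13): e=[4,12,8] → █
    (5,6)@(11, 13): e=[4,0,20] → █  [on edge]
    (6,6)@(13, 13): e=[4,-12,32] → ·
    (3,7)@(7, 15): e=[12,12,0] → █  [on edge]
    (4,7)@(9, 15): e=[12,0,12] → █  [on edge]
    (5,7)@(11, 15): e=[12,-12,24] → ·
    (3,8)@(7, 17): e=[20,0,4] → █  [on edge]
    (4,8)@(9, 17): e=[20,-12,16] → ·
    (2,9)@(5, 19): e=[28,0,-4] → ·  [on edge]
    (1,10)@(3, 21): e=[36,0,-12] → ·  [on edge]
    (2,10)@(5, 21): e=[36,-12,0] → ·  [on edge]
    (0,11)@(1, 23): e=[44,0,-20] → ·  [on edge]
  covered (5 px):
    · · · · · · · ·
    · · · · · · · ·
    · · · · · · · ·
    · · · · · · · ·
    · · · · · · · ·
    · · · · · · · ·
    · · · · █ █ · ·
    · · · █ █ · · ·
    · · · █ · · · ·
    · · · · · · · ·
    · · · · · · · ·
    · · · · · · · ·
T1:
  2·area = 74  (B↔C swapped to make it positive)
  edge (12, 10)→(2, 14): d=(-10,4) inclusive
  edge (2, 14)→(16, 1): d=(14,-13) inclusive
  edge (16, 1)→(12, 10): d=(-4,9) inclusive
    (7,1)@(15, 3): e=[58,15,1] → █
    (6,2)@(13, 5): e=[46,17,11] → █
    (7,2)@(15, 5): e=[38,43,-7] → ·
    (5,3)@(11, 7): e=[34,19,21] → █
    (7,3)@(15, 7): e=[18,71,-15] → ·
    (4,4)@(9, 9): e=[22,21,31] → █
    (6,4)@(13, 9): e=[6,73,-5] → ·
    (3,5)@(7, 11): e=[10,23,41] → █
    (5,5)@(11, 11): e=[-6,75,5] → ·
    (3,6)@(7, 13): e=[-10,51,33] → ·
    (4,6)@(9, 13): e=[-18,77,15] → ·
  covered (8 px):
    · · · · · · · ·
    · · · · · · · █
    · · · · · · █ ·
    · · · · · █ █ ·
    · · · · █ █ · ·
    · · · █ █ · · ·
    · · · · · · · ·
    · · · · · · · ·
    · · · · · · · ·
    · · · · · · · ·
    · · · · · · · ·
    · · · · · · · ·
T2:
  2·area = 56
  edge (4, 12)→(12, 18): d=(8,6) inclusive
  edge (12, 18)→(0, 16): d=(-12,-2) inclusive
  edge (0, 16)→(4, 12): d=(4,-4) inclusive
    (7,0)@(15, 1): e=[-154,210,0] → ·  [on edge]
    (6,1)@(13, 3): e=[-126,182,0] → ·  [on edge]
    (5,2)@(11, 5): e=[-98,154,0] → ·  [on edge]
    (4,3)@(9, 7): e=[-70,126,0] → ·  [on edge]
    (3,4)@(7, 9): e=[-42,98,0] → ·  [on edge]
    (2,5)@(5, 11): e=[-14,70,0] → ·  [on edge]
    (1,6)@(3, 13): e=[14,42,0] → █  [on edge]
    (2,6)@(5, 13): e=[2,46,8] → █
    (3,6)@(7, 13): e=[-10,50,16] → ·
    (0,7)@(1, 15): e=[42,14,0] → █  [on edge]
    (3,7)@(7, 15): e=[6,26,24] → █
    (4,7)@(9, 15): e=[-6,30,32] → ·
  covered (8 px):
    · · · · · · · ·
    · · · · · · · ·
    · · · · · · · ·
    · · · · · · · ·
    · · · · · · · ·
    · · · · · · · ·
    · █ █ · · · · ·
    █ █ █ █ · · · ·
    · · · █ █ · · ·
    · · · · · · · ·
    · · · · · · · ·
    · · · · · · · ·
T3:
  2·area = 18
  edge (10, 12)→(9, 5): d=(-1,-7) inclusive
  edge (9, 5)→(14, 22): d=(5,17) inclusive
  edge (14, 22)→(10, 12): d=(-4,-10) inclusive
    (4,2)@(9, 5): e=[0,0,18] → █  [on edge]
    (5,2)@(11, 5): e=[14,-34,38] → ·
    (4,3)@(9, 7): e=[-2,10,10] → ·
    (5,6)@(11, 13): e=[6,6,6] → █
    (6,6)@(13, 13): e=[20,-28,26] → ·
    (5,7)@(11, 15): e=[4,16,-2] → ·
    (5,9)@(11, 19): e=[0,36,-18] → ·  [on edge]
    (6,9)@(13, 19): e=[14,2,2] → █
    (7,9)@(15, 19): e=[28,-32,22] → ·
    (6,10)@(13, 21): e=[12,12,-6] → ·
  covered (3 px):
    · · · · · · · ·
    · · · · · · · ·
    · · · · █ · · ·
    · · · · · · · ·
    · · · · · · · ·
    · · · · · · · ·
    · · · · · █ · ·
    · · · · · · · ·
    · · · · · · · ·
    · · · · · · █ ·
    · · · · · · · ·
    · · · · · · · ·

Result: [[4,6],[5,6],[3,7],[4,7],[3,8]]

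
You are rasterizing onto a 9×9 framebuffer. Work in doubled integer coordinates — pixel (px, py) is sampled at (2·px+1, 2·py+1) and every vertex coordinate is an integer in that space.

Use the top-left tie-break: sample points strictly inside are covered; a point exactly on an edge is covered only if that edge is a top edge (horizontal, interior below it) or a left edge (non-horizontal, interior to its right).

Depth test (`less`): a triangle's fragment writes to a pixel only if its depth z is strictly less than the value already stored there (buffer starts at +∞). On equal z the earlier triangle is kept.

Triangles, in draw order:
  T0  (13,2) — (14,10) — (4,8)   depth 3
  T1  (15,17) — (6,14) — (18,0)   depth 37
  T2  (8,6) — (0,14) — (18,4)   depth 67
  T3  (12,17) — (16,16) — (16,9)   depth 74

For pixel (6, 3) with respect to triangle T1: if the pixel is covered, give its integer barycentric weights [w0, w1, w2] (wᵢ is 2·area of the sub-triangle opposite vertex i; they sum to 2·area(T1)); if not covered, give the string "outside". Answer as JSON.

T0:
  2·area = 78
  edge (13, 2)→(14, 10): d=(1,8) right/bottom  bias=-1
  edge (14, 10)→(4, 8): d=(-10,-2) top-left  bias=+0
  edge (4, 8)→(13, 2): d=(9,-6) top-left  bias=+0
    (6,1)@(13, 3): e=[1,68,9] → █
    (7,1)@(15, 3): e=[-15,72,21] → ·
    (4,2)@(9, 5): e=[35,40,3] → █
    (5,2)@(11, 5): e=[19,44,15] → █
    (7,2)@(15, 5): e=[-13,52,39] → ·
    (3,3)@(7, 7): e=[53,16,9] → █
    (7,3)@(15, 7): e=[-11,32,57] → ·
    (3,4)@(7, 9): e=[55,-4,27] → ·
    (4,4)@(9, 9): e=[39,0,39] → █  [on edge]
    (7,4)@(15, 9): e=[-9,12,75] → ·
    (4,5)@(9, 11): e=[41,-20,57] → ·
    (5,5)@(11, 11): e=[25,-16,69] → ·
  covered (11 px):
    · · · · · · · · ·
    · · · · · · █ · ·
    · · · · █ █ █ · ·
    · · · █ █ █ █ · ·
    · · · · █ █ █ · ·
    · · · · · · · · ·
    · · · · · · · · ·
    · · · · · · · · ·
    · · · · · · · · ·
T1:
  2·area = 162
  edge (15, 17)→(6, 14): d=(-9,-3) top-left  bias=+0
  edge (6, 14)→(18, 0): d=(12,-14) top-left  bias=+0
  edge (18, 0)→(15, 17): d=(-3,17) right/bottom  bias=-1
    (8,1)@(17, 3): e=[132,22,8] → █
    (7,2)@(15, 5): e=[108,18,36] → █
    (6,3)@(13, 7): e=[84,14,64] → █
    (8,3)@(17, 7): e=[96,70,-4] → ·
    (5,4)@(11, 9): e=[60,10,92] → █
    (8,4)@(17, 9): e=[78,94,-10] → ·
    (4,5)@(9, 11): e=[36,6,120] → █
    (8,5)@(17, 11): e=[60,118,-16] → ·
    (1,6)@(3, 13): e=[0,-54,216] → ·  [on edge]
    (3,6)@(7, 13): e=[12,2,148] → █
    (8,6)@(17, 13): e=[42,142,-22] → ·
    (3,7)@(7, 15): e=[-6,26,142] → ·
    (4,7)@(9, 15): e=[0,54,108] → █  [on edge]
    (7,8)@(15, 17): e=[0,162,0] → ·  [on edge]
  covered (21 px):
    · · · · · · · · ·
    · · · · · · · · █
    · · · · · · · █ █
    · · · · · · █ █ ·
    · · · · · █ █ █ ·
    · · · · █ █ █ █ ·
    · · · █ █ █ █ █ ·
    · · · · █ █ █ █ ·
    · · · · · · · · ·
T2:
  2·area = 64  (B↔C swapped to make it positive)
  edge (8, 6)→(18, 4): d=(10,-2) top-left  bias=+0
  edge (18, 4)→(0, 14): d=(-18,10) right/bottom  bias=-1
  edge (0, 14)→(8, 6): d=(8,-8) top-left  bias=+0
    (6,0)@(13, 1): e=[-40,104,0] → ·  [on edge]
    (5,1)@(11, 3): e=[-24,88,0] → ·  [on edge]
    (4,2)@(9, 5): e=[-8,72,0] → ·  [on edge]
    (6,2)@(13, 5): e=[0,32,32] → █  [on edge]
    (7,2)@(15, 5): e=[4,12,48] → █
    (8,2)@(17, 5): e=[8,-8,64] → ·
    (1,3)@(3, 7): e=[0,96,-32] → ·  [on edge]
    (3,3)@(7, 7): e=[8,56,0] → █  [on edge]
    (4,3)@(9, 7): e=[12,36,16] → █
    (5,3)@(11, 7): e=[16,16,32] → █
    (6,3)@(13, 7): e=[20,-4,48] → ·
    (7,3)@(15, 7): e=[24,-24,64] → ·
    (2,4)@(5, 9): e=[24,40,0] → █  [on edge]
    (4,4)@(9, 9): e=[32,0,32] → ·  [on edge]
    (1,5)@(3, 11): e=[40,24,0] → █  [on edge]
    (0,6)@(1, 13): e=[56,8,0] → █  [on edge]
  covered (10 px):
    · · · · · · · · ·
    · · · · · · · · ·
    · · · · · · █ █ ·
    · · · █ █ █ · · ·
    · · █ █ · · · · ·
    · █ █ · · · · · ·
    █ · · · · · · · ·
    · · · · · · · · ·
    · · · · · · · · ·
T3:
  2·area = 28  (B↔C swapped to make it positive)
  edge (12, 17)→(16, 9): d=(4,-8) top-left  bias=+0
  edge (16, 9)→(16, 16): d=(0,7) right/bottom  bias=-1
  edge (16, 16)→(12, 17): d=(-4,1) right/bottom  bias=-1
    (8,3)@(17, 7): e=[0,-7,35] → ·  [on edge]
    (7,5)@(15, 11): e=[0,7,21] → █  [on edge]
    (8,5)@(17, 11): e=[16,-7,19] → ·
    (7,6)@(15, 13): e=[8,7,13] → █
    (8,6)@(17, 13): e=[24,-7,11] → ·
    (6,7)@(13, 15): e=[0,21,7] → █  [on edge]
    (8,7)@(17, 15): e=[32,-7,3] → ·
    (6,8)@(13, 17): e=[8,21,-1] → ·
    (7,8)@(15, 17): e=[24,7,-3] → ·
  covered (4 px):
    · · · · · · · · ·
    · · · · · · · · ·
    · · · · · · · · ·
    · · · · · · · · ·
    · · · · · · · · ·
    · · · · · · · █ ·
    · · · · · · · █ ·
    · · · · · · █ █ ·
    · · · · · · · · ·

Result: [14,64,84]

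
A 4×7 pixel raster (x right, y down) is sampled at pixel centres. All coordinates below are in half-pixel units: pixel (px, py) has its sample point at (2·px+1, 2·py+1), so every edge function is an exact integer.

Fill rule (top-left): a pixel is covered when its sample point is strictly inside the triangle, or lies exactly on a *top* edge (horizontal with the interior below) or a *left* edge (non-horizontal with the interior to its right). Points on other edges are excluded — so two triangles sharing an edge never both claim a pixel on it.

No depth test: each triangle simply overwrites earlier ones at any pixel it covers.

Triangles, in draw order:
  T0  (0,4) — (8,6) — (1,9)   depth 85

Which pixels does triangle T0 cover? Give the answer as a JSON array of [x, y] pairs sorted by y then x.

T0:
  2·area = 38
  edge (0, 4)→(8, 6): d=(8,2) right/bottom  bias=-1
  edge (8, 6)→(1, 9): d=(-7,3) right/bottom  bias=-1
  edge (1, 9)→(0, 4): d=(-1,-5) top-left  bias=+0
    (0,2)@(1, 5): e=[6,28,4] → X
    (1,2)@(3, 5): e=[2,22,14] → X
    (2,2)@(5, 5): e=[-2,16,24] → .
    (0,3)@(1, 7): e=[22,14,2] → X
    (2,3)@(5, 7): e=[14,2,22] → X
    (3,3)@(7, 7): e=[10,-4,32] → .
    (0,4)@(1, 9): e=[38,0,0] → .  [on edge]
    (1,4)@(3, 9): e=[34,-6,10] → .
    (2,4)@(5, 9): e=[30,-12,20] → .
  covered (5 px):
    . . . .
    . . . .
    X X . .
    X X X .
    . . . .
    . . . .
    . . . .

Answer: [[0,2],[1,2],[0,3],[1,3],[2,3]]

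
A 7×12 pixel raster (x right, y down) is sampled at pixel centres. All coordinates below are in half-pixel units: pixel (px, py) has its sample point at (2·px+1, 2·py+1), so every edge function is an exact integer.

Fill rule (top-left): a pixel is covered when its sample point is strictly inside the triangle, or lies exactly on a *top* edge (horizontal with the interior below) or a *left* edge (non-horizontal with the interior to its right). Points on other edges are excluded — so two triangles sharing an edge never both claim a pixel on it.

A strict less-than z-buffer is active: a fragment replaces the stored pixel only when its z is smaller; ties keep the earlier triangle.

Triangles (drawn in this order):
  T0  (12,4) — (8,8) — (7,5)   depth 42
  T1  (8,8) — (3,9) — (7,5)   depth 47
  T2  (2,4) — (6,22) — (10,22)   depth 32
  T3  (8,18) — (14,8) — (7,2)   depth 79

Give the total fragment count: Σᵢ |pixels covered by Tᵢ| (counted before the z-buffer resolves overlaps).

T0:
  2·area = 16
  edge (12, 4)→(8, 8): d=(-4,4) right/bottom  bias=-1
  edge (8, 8)→(7, 5): d=(-1,-3) top-left  bias=+0
  edge (7, 5)→(12, 4): d=(5,-1) top-left  bias=+0
    (6,1)@(13, 3): e=[0,20,-4] → ·  [on edge]
    (3,2)@(7, 5): e=[16,0,0] → █  [on edge]
    (4,2)@(9, 5): e=[8,6,2] → █
    (5,2)@(11, 5): e=[0,12,4] → ·  [on edge]
    (3,3)@(7, 7): e=[8,-2,10] → ·
    (4,3)@(9, 7): e=[0,4,12] → ·  [on edge]
    (3,4)@(7, 9): e=[0,-4,20] → ·  [on edge]
    (2,5)@(5, 11): e=[0,-12,28] → ·  [on edge]
    (4,5)@(9, 11): e=[-16,0,32] → ·  [on edge]
    (1,6)@(3, 13): e=[0,-20,36] → ·  [on edge]
    (0,7)@(1, 15): e=[0,-28,44] → ·  [on edge]
    (5,8)@(11, 17): e=[-48,0,64] → ·  [on edge]
    (6,11)@(13, 23): e=[-80,0,96] → ·  [on edge]
  covered (2 px):
    · · · · · · ·
    · · · · · · ·
    · · · █ █ · ·
    · · · · · · ·
    · · · · · · ·
    · · · · · · ·
    · · · · · · ·
    · · · · · · ·
    · · · · · · ·
    · · · · · · ·
    · · · · · · ·
    · · · · · · ·
T1:
  2·area = 16
  edge (8, 8)→(3, 9): d=(-5,1) right/bottom  bias=-1
  edge (3, 9)→(7, 5): d=(4,-4) top-left  bias=+0
  edge (7, 5)→(8, 8): d=(1,3) right/bottom  bias=-1
    (5,0)@(11, 1): e=[32,0,-16] → ·  [on edge]
    (4,1)@(9, 3): e=[24,0,-8] → ·  [on edge]
    (3,2)@(7, 5): e=[16,0,0] → ·  [on edge]
    (2,3)@(5, 7): e=[8,0,8] → █  [on edge]
    (3,3)@(7, 7): e=[6,8,2] → █
    (4,3)@(9, 7): e=[4,16,-4] → ·
    (6,3)@(13, 7): e=[0,32,-16] → ·  [on edge]
    (1,4)@(3, 9): e=[0,0,16] → ·  [on edge]
    (2,4)@(5, 9): e=[-2,8,10] → ·
    (3,4)@(7, 9): e=[-4,16,4] → ·
    (0,5)@(1, 11): e=[-8,0,24] → ·  [on edge]
    (4,5)@(9, 11): e=[-16,32,0] → ·  [on edge]
    (5,8)@(11, 17): e=[-48,64,0] → ·  [on edge]
    (6,11)@(13, 23): e=[-80,96,0] → ·  [on edge]
  covered (2 px):
    · · · · · · ·
    · · · · · · ·
    · · · · · · ·
    · · █ █ · · ·
    · · · · · · ·
    · · · · · · ·
    · · · · · · ·
    · · · · · · ·
    · · · · · · ·
    · · · · · · ·
    · · · · · · ·
    · · · · · · ·
T2:
  2·area = 72  (B↔C swapped to make it positive)
  edge (2, 4)→(10, 22): d=(8,18) right/bottom  bias=-1
  edge (10, 22)→(6, 22): d=(-4,0) right/bottom  bias=-1
  edge (6, 22)→(2, 4): d=(-4,-18) top-left  bias=+0
    (1,3)@(3, 7): e=[6,60,6] → █
    (2,3)@(5, 7): e=[-30,60,42] → ·
    (1,4)@(3, 9): e=[22,52,-2] → ·
    (2,5)@(5, 11): e=[2,44,26] → █
    (3,5)@(7, 11): e=[-34,44,62] → ·
    (2,6)@(5, 13): e=[18,36,18] → █
    (3,6)@(7, 13): e=[-18,36,54] → ·
    (2,7)@(5, 15): e=[34,28,10] → █
    (3,7)@(7, 15): e=[-2,28,46] → ·
    (2,8)@(5, 17): e=[50,20,2] → █
    (3,8)@(7, 17): e=[14,20,38] → █
    (4,8)@(9, 17): e=[-22,20,74] → ·
  covered (9 px):
    · · · · · · ·
    · · · · · · ·
    · · · · · · ·
    · █ · · · · ·
    · · · · · · ·
    · · █ · · · ·
    · · █ · · · ·
    · · █ · · · ·
    · · █ █ · · ·
    · · · █ · · ·
    · · · █ █ · ·
    · · · · · · ·
T3:
  2·area = 106  (B↔C swapped to make it positive)
  edge (8, 18)→(7, 2): d=(-1,-16) top-left  bias=+0
  edge (7, 2)→(14, 8): d=(7,6) right/bottom  bias=-1
  edge (14, 8)→(8, 18): d=(-6,10) right/bottom  bias=-1
    (4,2)@(9, 5): e=[29,9,68] → █
    (5,2)@(11, 5): e=[61,-3,48] → ·
    (4,3)@(9, 7): e=[27,23,56] → █
    (5,3)@(11, 7): e=[59,11,36] → █
    (6,3)@(13, 7): e=[91,-1,16] → ·
    (4,4)@(9, 9): e=[25,37,44] → █
    (6,4)@(13, 9): e=[89,13,4] → █
    (4,5)@(9, 11): e=[23,51,32] → █
    (6,5)@(13, 11): e=[87,27,-8] → ·
    (4,6)@(9, 13): e=[21,65,20] → █
    (5,6)@(11, 13): e=[53,53,0] → ·  [on edge]
    (4,7)@(9, 15): e=[19,79,8] → █
    (2,11)@(5, 23): e=[-53,159,0] → ·  [on edge]
  covered (10 px):
    · · · · · · ·
    · · · · · · ·
    · · · · █ · ·
    · · · · █ █ ·
    · · · · █ █ █
    · · · · █ █ ·
    · · · · █ · ·
    · · · · █ · ·
    · · · · · · ·
    · · · · · · ·
    · · · · · · ·
    · · · · · · ·

Answer: 23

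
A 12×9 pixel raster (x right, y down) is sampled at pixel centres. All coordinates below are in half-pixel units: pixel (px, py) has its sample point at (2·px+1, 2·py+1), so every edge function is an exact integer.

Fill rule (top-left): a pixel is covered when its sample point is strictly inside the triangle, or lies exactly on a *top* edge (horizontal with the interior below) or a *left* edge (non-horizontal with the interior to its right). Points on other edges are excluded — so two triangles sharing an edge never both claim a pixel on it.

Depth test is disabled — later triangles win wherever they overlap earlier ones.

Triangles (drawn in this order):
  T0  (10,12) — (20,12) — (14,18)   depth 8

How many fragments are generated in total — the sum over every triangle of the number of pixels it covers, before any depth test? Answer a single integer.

T0:
  2·area = 60
  edge (10, 12)→(20, 12): d=(10,0) top-left  bias=+0
  edge (20, 12)→(14, 18): d=(-6,6) right/bottom  bias=-1
  edge (14, 18)→(10, 12): d=(-4,-6) top-left  bias=+0
    (11,4)@(23, 9): e=[-30,0,90] → ·  [on edge]
    (10,5)@(21, 11): e=[-10,0,70] → ·  [on edge]
    (5,6)@(11, 13): e=[10,48,2] → #
    (6,6)@(13, 13): e=[10,36,14] → #
    (7,6)@(15, 13): e=[10,24,26] → #
    (8,6)@(17, 13): e=[10,12,38] → #
    (9,6)@(19, 13): e=[10,0,50] → ·  [on edge]
    (5,7)@(11, 15): e=[30,36,-6] → ·
    (6,7)@(13, 15): e=[30,24,6] → #
    (8,7)@(17, 15): e=[30,0,30] → ·  [on edge]
    (6,8)@(13, 17): e=[50,12,-2] → ·
    (7,8)@(15, 17): e=[50,0,10] → ·  [on edge]
  covered (6 px):
    · · · · · · · · · · · ·
    · · · · · · · · · · · ·
    · · · · · · · · · · · ·
    · · · · · · · · · · · ·
    · · · · · · · · · · · ·
    · · · · · · · · · · · ·
    · · · · · # # # # · · ·
    · · · · · · # # · · · ·
    · · · · · · · · · · · ·

Answer: 6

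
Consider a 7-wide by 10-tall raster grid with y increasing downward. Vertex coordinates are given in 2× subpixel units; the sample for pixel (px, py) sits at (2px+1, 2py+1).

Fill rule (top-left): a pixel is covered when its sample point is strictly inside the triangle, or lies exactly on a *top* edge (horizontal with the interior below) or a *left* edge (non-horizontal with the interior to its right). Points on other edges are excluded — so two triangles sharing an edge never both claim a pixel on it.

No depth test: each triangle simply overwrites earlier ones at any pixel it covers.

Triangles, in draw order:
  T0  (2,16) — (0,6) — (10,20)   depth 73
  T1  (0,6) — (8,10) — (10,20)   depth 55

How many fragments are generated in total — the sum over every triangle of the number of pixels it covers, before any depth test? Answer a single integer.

T0:
  2·area = 72
  edge (2, 16)→(0, 6): d=(-2,-10) top-left  bias=+0
  edge (0, 6)→(10, 20): d=(10,14) right/bottom  bias=-1
  edge (10, 20)→(2, 16): d=(-8,-4) top-left  bias=+0
    (0,4)@(1, 9): e=[4,16,52] → #
    (1,4)@(3, 9): e=[24,-12,60] → ·
    (0,5)@(1, 11): e=[0,36,36] → #  [on edge]
    (1,5)@(3, 11): e=[20,8,44] → #
    (2,5)@(5, 11): e=[40,-20,52] → ·
    (0,6)@(1, 13): e=[-4,56,20] → ·
    (1,6)@(3, 13): e=[16,28,28] → #
    (2,6)@(5, 13): e=[36,0,36] → ·  [on edge]
    (1,7)@(3, 15): e=[12,48,12] → #
    (2,7)@(5, 15): e=[32,20,20] → #
    (3,7)@(7, 15): e=[52,-8,28] → ·
    (1,8)@(3, 17): e=[8,68,-4] → ·
  covered (9 px):
    · · · · · · ·
    · · · · · · ·
    · · · · · · ·
    · · · · · · ·
    # · · · · · ·
    # # · · · · ·
    · # · · · · ·
    · # # · · · ·
    · · # # · · ·
    · · · · # · ·
T1:
  2·area = 72
  edge (0, 6)→(8, 10): d=(8,4) right/bottom  bias=-1
  edge (8, 10)→(10, 20): d=(2,10) right/bottom  bias=-1
  edge (10, 20)→(0, 6): d=(-10,-14) top-left  bias=+0
    (3,2)@(7, 5): e=[-36,0,108] → ·  [on edge]
    (0,3)@(1, 7): e=[4,64,4] → #
    (1,3)@(3, 7): e=[-4,44,32] → ·
    (0,4)@(1, 9): e=[20,68,-16] → ·
    (1,4)@(3, 9): e=[12,48,12] → #
    (2,4)@(5, 9): e=[4,28,40] → #
    (3,4)@(7, 9): e=[-4,8,68] → ·
    (1,5)@(3, 11): e=[28,52,-8] → ·
    (2,5)@(5, 11): e=[20,32,20] → #
    (3,5)@(7, 11): e=[12,12,48] → #
    (4,5)@(9, 11): e=[4,-8,76] → ·
    (2,6)@(5, 13): e=[36,36,0] → #  [on edge]
    (4,7)@(9, 15): e=[36,0,36] → ·  [on edge]
  covered (9 px):
    · · · · · · ·
    · · · · · · ·
    · · · · · · ·
    # · · · · · ·
    · # # · · · ·
    · · # # · · ·
    · · # # · · ·
    · · · # · · ·
    · · · · # · ·
    · · · · · · ·

Answer: 18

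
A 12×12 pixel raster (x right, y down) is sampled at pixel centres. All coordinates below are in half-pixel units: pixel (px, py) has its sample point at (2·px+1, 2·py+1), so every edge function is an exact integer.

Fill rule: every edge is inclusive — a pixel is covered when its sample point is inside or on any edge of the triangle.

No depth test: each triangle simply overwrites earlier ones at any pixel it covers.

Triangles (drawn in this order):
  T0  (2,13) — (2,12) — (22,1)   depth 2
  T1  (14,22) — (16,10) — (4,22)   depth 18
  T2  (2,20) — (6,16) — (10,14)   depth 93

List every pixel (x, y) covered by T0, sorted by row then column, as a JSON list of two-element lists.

T0:
  2·area = 20
  edge (2, 13)→(2, 12): d=(0,-1) inclusive
  edge (2, 12)→(22, 1): d=(20,-11) inclusive
  edge (22, 1)→(2, 13): d=(-20,12) inclusive
    (7,2)@(15, 5): e=[13,3,4] → X
    (8,2)@(17, 5): e=[15,25,-20] → .
    (7,3)@(15, 7): e=[13,43,-36] → .
    (2,5)@(5, 11): e=[3,13,4] → X
    (3,5)@(7, 11): e=[5,35,-20] → .
    (2,6)@(5, 13): e=[3,53,-36] → .
  covered (2 px):
    . . . . . . . . . . . .
    . . . . . . . . . . . .
    . . . . . . . X . . . .
    . . . . . . . . . . . .
    . . . . . . . . . . . .
    . . X . . . . . . . . .
    . . . . . . . . . . . .
    . . . . . . . . . . . .
    . . . . . . . . . . . .
    . . . . . . . . . . . .
    . . . . . . . . . . . .
    . . . . . . . . . . . .
T1:
  2·area = 120  (B↔C swapped to make it positive)
  edge (14, 22)→(4, 22): d=(-10,0) inclusive
  edge (4, 22)→(16, 10): d=(12,-12) inclusive
  edge (16, 10)→(14, 22): d=(-2,12) inclusive
    (11,1)@(23, 3): e=[190,0,-70] → .  [on edge]
    (10,2)@(21, 5): e=[170,0,-50] → .  [on edge]
    (9,3)@(19, 7): e=[150,0,-30] → .  [on edge]
    (8,4)@(17, 9): e=[130,0,-10] → .  [on edge]
    (7,5)@(15, 11): e=[110,0,10] → X  [on edge]
    (8,5)@(17, 11): e=[110,24,-14] → .
    (6,6)@(13, 13): e=[90,0,30] → X  [on edge]
    (8,6)@(17, 13): e=[90,48,-18] → .
    (5,7)@(11, 15): e=[70,0,50] → X  [on edge]
    (8,7)@(17, 15): e=[70,72,-22] → .
    (4,8)@(9, 17): e=[50,0,70] → X  [on edge]
    (7,8)@(15, 17): e=[50,72,-2] → .
    (3,9)@(7, 19): e=[30,0,90] → X  [on edge]
    (2,10)@(5, 21): e=[10,0,110] → X  [on edge]
    (1,11)@(3, 23): e=[-10,0,130] → .  [on edge]
  covered (18 px):
    . . . . . . . . . . . .
    . . . . . . . . . . . .
    . . . . . . . . . . . .
    . . . . . . . . . . . .
    . . . . . . . . . . . .
    . . . . . . . X . . . .
    . . . . . . X X . . . .
    . . . . . X X X . . . .
    . . . . X X X . . . . .
    . . . X X X X . . . . .
    . . X X X X X . . . . .
    . . . . . . . . . . . .
T2:
  2·area = 8
  edge (2, 20)→(6, 16): d=(4,-4) inclusive
  edge (6, 16)→(10, 14): d=(4,-2) inclusive
  edge (10, 14)→(2, 20): d=(-8,6) inclusive
    (10,0)@(21, 1): e=[0,-30,38] → .  [on edge]
    (9,1)@(19, 3): e=[0,-26,34] → .  [on edge]
    (8,2)@(17, 5): e=[0,-22,30] → .  [on edge]
    (7,3)@(15, 7): e=[0,-18,26] → .  [on edge]
    (6,4)@(13, 9): e=[0,-14,22] → .  [on edge]
    (5,5)@(11, 11): e=[0,-10,18] → .  [on edge]
    (4,6)@(9, 13): e=[0,-6,14] → .  [on edge]
    (3,7)@(7, 15): e=[0,-2,10] → .  [on edge]
    (2,8)@(5, 17): e=[0,2,6] → X  [on edge]
    (3,8)@(7, 17): e=[8,6,-6] → .
    (1,9)@(3, 19): e=[0,6,2] → X  [on edge]
    (2,9)@(5, 19): e=[8,10,-10] → .
    (0,10)@(1, 21): e=[0,10,-2] → .  [on edge]
  covered (2 px):
    . . . . . . . . . . . .
    . . . . . . . . . . . .
    . . . . . . . . . . . .
    . . . . . . . . . . . .
    . . . . . . . . . . . .
    . . . . . . . . . . . .
    . . . . . . . . . . . .
    . . . . . . . . . . . .
    . . X . . . . . . . . .
    . X . . . . . . . . . .
    . . . . . . . . . . . .
    . . . . . . . . . . . .

Result: [[7,2],[2,5]]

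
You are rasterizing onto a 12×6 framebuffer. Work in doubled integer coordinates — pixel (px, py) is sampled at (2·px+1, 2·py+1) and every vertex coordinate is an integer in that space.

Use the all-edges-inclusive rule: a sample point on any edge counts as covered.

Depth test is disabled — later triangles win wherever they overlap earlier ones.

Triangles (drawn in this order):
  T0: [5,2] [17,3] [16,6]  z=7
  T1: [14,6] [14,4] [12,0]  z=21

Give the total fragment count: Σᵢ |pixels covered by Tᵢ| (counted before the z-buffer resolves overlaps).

T0:
  2·area = 37
  edge (5, 2)→(17, 3): d=(12,1) inclusive
  edge (17, 3)→(16, 6): d=(-1,3) inclusive
  edge (16, 6)→(5, 2): d=(-11,-4) inclusive
    (4,1)@(9, 3): e=[8,24,5] → █
    (5,1)@(11, 3): e=[6,18,13] → █
    (6,1)@(13, 3): e=[4,12,21] → █
    (7,1)@(15, 3): e=[2,6,29] → █
    (8,1)@(17, 3): e=[0,0,37] → █  [on edge]
    (9,1)@(19, 3): e=[-2,-6,45] → ·
    (4,2)@(9, 5): e=[32,22,-17] → ·
    (5,2)@(11, 5): e=[30,16,-9] → ·
    (6,2)@(13, 5): e=[28,10,-1] → ·
    (7,2)@(15, 5): e=[26,4,7] → █
    (8,2)@(17, 5): e=[24,-2,15] → ·
    (7,3)@(15, 7): e=[50,2,-15] → ·
    (7,4)@(15, 9): e=[74,0,-37] → ·  [on edge]
  covered (6 px):
    · · · · · · · · · · · ·
    · · · · █ █ █ █ █ · · ·
    · · · · · · · █ · · · ·
    · · · · · · · · · · · ·
    · · · · · · · · · · · ·
    · · · · · · · · · · · ·
T1:
  2·area = 4  (B↔C swapped to make it positive)
  edge (14, 6)→(12, 0): d=(-2,-6) inclusive
  edge (12, 0)→(14, 4): d=(2,4) inclusive
  edge (14, 4)→(14, 6): d=(0,2) inclusive
    (6,1)@(13, 3): e=[0,2,2] → █  [on edge]
    (7,1)@(15, 3): e=[12,-6,-2] → ·
    (6,2)@(13, 5): e=[-4,6,2] → ·
    (7,4)@(15, 9): e=[0,6,-2] → ·  [on edge]
  covered (1 px):
    · · · · · · · · · · · ·
    · · · · · · █ · · · · ·
    · · · · · · · · · · · ·
    · · · · · · · · · · · ·
    · · · · · · · · · · · ·
    · · · · · · · · · · · ·

Result: 7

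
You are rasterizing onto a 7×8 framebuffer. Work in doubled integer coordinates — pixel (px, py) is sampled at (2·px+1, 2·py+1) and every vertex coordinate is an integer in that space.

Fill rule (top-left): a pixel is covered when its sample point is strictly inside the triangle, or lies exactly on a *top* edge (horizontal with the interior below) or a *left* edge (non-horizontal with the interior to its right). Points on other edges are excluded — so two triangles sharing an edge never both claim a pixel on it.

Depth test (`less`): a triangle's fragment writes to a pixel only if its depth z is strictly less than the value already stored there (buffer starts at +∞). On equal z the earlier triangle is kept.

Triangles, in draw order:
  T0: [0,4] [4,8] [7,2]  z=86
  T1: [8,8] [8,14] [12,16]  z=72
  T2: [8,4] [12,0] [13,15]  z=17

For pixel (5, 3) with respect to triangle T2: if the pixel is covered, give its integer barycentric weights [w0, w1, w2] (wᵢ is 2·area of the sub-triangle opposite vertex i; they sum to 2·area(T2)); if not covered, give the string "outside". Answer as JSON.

T0:
  2·area = 36  (B↔C swapped to make it positive)
  edge (0, 4)→(7, 2): d=(7,-2) top-left  bias=+0
  edge (7, 2)→(4, 8): d=(-3,6) right/bottom  bias=-1
  edge (4, 8)→(0, 4): d=(-4,-4) top-left  bias=+0
    (2,1)@(5, 3): e=[3,9,24] → █
    (3,1)@(7, 3): e=[7,-3,32] → ·
    (0,2)@(1, 5): e=[9,27,0] → █  [on edge]
    (1,2)@(3, 5): e=[13,15,8] → █
    (3,2)@(7, 5): e=[21,-9,24] → ·
    (0,3)@(1, 7): e=[23,21,-8] → ·
    (1,3)@(3, 7): e=[27,9,0] → █  [on edge]
    (2,3)@(5, 7): e=[31,-3,8] → ·
    (1,4)@(3, 9): e=[41,3,-8] → ·
    (2,4)@(5, 9): e=[45,-9,0] → ·  [on edge]
    (3,5)@(7, 11): e=[63,-27,0] → ·  [on edge]
    (4,6)@(9, 13): e=[81,-45,0] → ·  [on edge]
    (5,7)@(11, 15): e=[99,-63,0] → ·  [on edge]
  covered (5 px):
    · · · · · · ·
    · · █ · · · ·
    █ █ █ · · · ·
    · █ · · · · ·
    · · · · · · ·
    · · · · · · ·
    · · · · · · ·
    · · · · · · ·
T1:
  2·area = 24  (B↔C swapped to make it positive)
  edge (8, 8)→(12, 16): d=(4,8) right/bottom  bias=-1
  edge (12, 16)→(8, 14): d=(-4,-2) top-left  bias=+0
  edge (8, 14)→(8, 8): d=(0,-6) top-left  bias=+0
    (4,5)@(9, 11): e=[4,14,6] → █
    (5,5)@(11, 11): e=[-12,18,18] → ·
    (4,6)@(9, 13): e=[12,6,6] → █
    (5,6)@(11, 13): e=[-4,10,18] → ·
    (4,7)@(9, 15): e=[20,-2,6] → ·
    (5,7)@(11, 15): e=[4,2,18] → █
    (6,7)@(13, 15): e=[-12,6,30] → ·
  covered (3 px):
    · · · · · · ·
    · · · · · · ·
    · · · · · · ·
    · · · · · · ·
    · · · · · · ·
    · · · · █ · ·
    · · · · █ · ·
    · · · · · █ ·
T2:
  2·area = 64
  edge (8, 4)→(12, 0): d=(4,-4) top-left  bias=+0
  edge (12, 0)→(13, 15): d=(1,15) right/bottom  bias=-1
  edge (13, 15)→(8, 4): d=(-5,-11) top-left  bias=+0
    (5,0)@(11, 1): e=[0,16,48] → █  [on edge]
    (6,0)@(13, 1): e=[8,-14,70] → ·
    (4,1)@(9, 3): e=[0,48,16] → █  [on edge]
    (6,1)@(13, 3): e=[16,-12,60] → ·
    (3,2)@(7, 5): e=[0,80,-16] → ·  [on edge]
    (4,2)@(9, 5): e=[8,50,6] → █
    (6,2)@(13, 5): e=[24,-10,50] → ·
    (2,3)@(5, 7): e=[0,112,-48] → ·  [on edge]
    (4,3)@(9, 7): e=[16,52,-4] → ·
    (5,3)@(11, 7): e=[24,22,18] → █
    (6,3)@(13, 7): e=[32,-8,40] → ·
    (1,4)@(3, 9): e=[0,144,-80] → ·  [on edge]
    (0,5)@(1, 11): e=[0,176,-112] → ·  [on edge]
    (6,7)@(13, 15): e=[64,0,0] → ·  [on edge]
  covered (7 px):
    · · · · · █ ·
    · · · · █ █ ·
    · · · · █ █ ·
    · · · · · █ ·
    · · · · · █ ·
    · · · · · · ·
    · · · · · · ·
    · · · · · · ·

Final: [22,18,24]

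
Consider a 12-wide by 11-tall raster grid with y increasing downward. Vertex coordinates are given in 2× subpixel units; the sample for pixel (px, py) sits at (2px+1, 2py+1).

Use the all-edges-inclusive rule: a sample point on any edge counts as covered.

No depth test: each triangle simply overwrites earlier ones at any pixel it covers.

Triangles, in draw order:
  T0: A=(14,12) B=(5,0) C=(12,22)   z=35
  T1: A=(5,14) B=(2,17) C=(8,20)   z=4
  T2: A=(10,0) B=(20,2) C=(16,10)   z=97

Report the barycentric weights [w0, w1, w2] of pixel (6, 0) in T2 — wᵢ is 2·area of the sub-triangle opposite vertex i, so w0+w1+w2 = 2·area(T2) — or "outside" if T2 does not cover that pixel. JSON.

T0:
  2·area = 114  (B↔C swapped to make it positive)
  edge (14, 12)→(12, 22): d=(-2,10) inclusive
  edge (12, 22)→(5, 0): d=(-7,-22) inclusive
  edge (5, 0)→(14, 12): d=(9,12) inclusive
    (3,1)@(7, 3): e=[88,23,3] → X
    (4,1)@(9, 3): e=[68,67,-21] → .
    (3,2)@(7, 5): e=[84,9,21] → X
    (4,2)@(9, 5): e=[64,53,-3] → .
    (3,3)@(7, 7): e=[80,-5,39] → .
    (4,3)@(9, 7): e=[60,39,15] → X
    (5,3)@(11, 7): e=[40,83,-9] → .
    (7,3)@(15, 7): e=[0,171,-57] → .  [on edge]
    (4,4)@(9, 9): e=[56,25,33] → X
    (5,4)@(11, 9): e=[36,69,9] → X
    (6,4)@(13, 9): e=[16,113,-15] → .
    (4,5)@(9, 11): e=[52,11,51] → X
    (6,8)@(13, 17): e=[0,57,57] → X  [on edge]
  covered (14 px):
    . . . . . . . . . . . .
    . . . X . . . . . . . .
    . . . X . . . . . . . .
    . . . . X . . . . . . .
    . . . . X X . . . . . .
    . . . . X X X . . . . .
    . . . . . X X . . . . .
    . . . . . X X . . . . .
    . . . . . X X . . . . .
    . . . . . . . . . . . .
    . . . . . . . . . . . .
T1:
  2·area = 27  (B↔C swapped to make it positive)
  edge (5, 14)→(8, 20): d=(3,6) inclusive
  edge (8, 20)→(2, 17): d=(-6,-3) inclusive
  edge (2, 17)→(5, 14): d=(3,-3) inclusive
    (2,7)@(5, 15): e=[3,21,3] → X
    (3,7)@(7, 15): e=[-9,27,9] → .
    (1,8)@(3, 17): e=[21,3,3] → X
    (3,8)@(7, 17): e=[-3,15,15] → .
    (1,9)@(3, 19): e=[27,-9,9] → .
    (2,9)@(5, 19): e=[15,-3,15] → .
    (3,9)@(7, 19): e=[3,3,21] → X
    (4,9)@(9, 19): e=[-9,9,27] → .
    (3,10)@(7, 21): e=[9,-9,27] → .
  covered (4 px):
    . . . . . . . . . . . .
    . . . . . . . . . . . .
    . . . . . . . . . . . .
    . . . . . . . . . . . .
    . . . . . . . . . . . .
    . . . . . . . . . . . .
    . . . . . . . . . . . .
    . . X . . . . . . . . .
    . X X . . . . . . . . .
    . . . X . . . . . . . .
    . . . . . . . . . . . .
T2:
  2·area = 88
  edge (10, 0)→(20, 2): d=(10,2) inclusive
  edge (20, 2)→(16, 10): d=(-4,8) inclusive
  edge (16, 10)→(10, 0): d=(-6,-10) inclusive
    (5,0)@(11, 1): e=[8,76,4] → X
    (6,0)@(13, 1): e=[4,60,24] → X
    (7,0)@(15, 1): e=[0,44,44] → X  [on edge]
    (8,0)@(17, 1): e=[-4,28,64] → .
    (5,1)@(11, 3): e=[28,68,-8] → .
    (6,1)@(13, 3): e=[24,52,12] → X
    (8,1)@(17, 3): e=[16,20,52] → X
    (9,1)@(19, 3): e=[12,4,72] → X
    (10,1)@(21, 3): e=[8,-12,92] → .
    (6,2)@(13, 5): e=[44,44,0] → X  [on edge]
    (9,2)@(19, 5): e=[32,-4,60] → .
    (6,3)@(13, 7): e=[64,36,-12] → .
    (9,7)@(19, 15): e=[132,-44,0] → .  [on edge]
  covered (12 px):
    . . . . . X X X . . . .
    . . . . . . X X X X . .
    . . . . . . X X X . . .
    . . . . . . . X X . . .
    . . . . . . . . . . . .
    . . . . . . . . . . . .
    . . . . . . . . . . . .
    . . . . . . . . . . . .
    . . . . . . . . . . . .
    . . . . . . . . . . . .
    . . . . . . . . . . . .

Result: [60,24,4]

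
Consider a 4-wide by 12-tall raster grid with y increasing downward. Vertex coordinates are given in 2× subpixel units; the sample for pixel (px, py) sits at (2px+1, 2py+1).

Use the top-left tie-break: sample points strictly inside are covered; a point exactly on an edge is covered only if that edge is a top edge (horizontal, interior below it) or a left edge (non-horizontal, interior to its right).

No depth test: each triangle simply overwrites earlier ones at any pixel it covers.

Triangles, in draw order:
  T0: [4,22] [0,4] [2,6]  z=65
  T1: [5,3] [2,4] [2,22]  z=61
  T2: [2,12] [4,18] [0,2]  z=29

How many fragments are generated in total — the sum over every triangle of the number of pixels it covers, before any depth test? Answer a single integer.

T0:
  2·area = 28
  edge (4, 22)→(0, 4): d=(-4,-18) top-left  bias=+0
  edge (0, 4)→(2, 6): d=(2,2) right/bottom  bias=-1
  edge (2, 6)→(4, 22): d=(2,16) right/bottom  bias=-1
    (0,2)@(1, 5): e=[14,0,14] → .  [on edge]
    (0,3)@(1, 7): e=[6,4,18] → X
    (1,3)@(3, 7): e=[42,0,-14] → .  [on edge]
    (0,4)@(1, 9): e=[-2,8,22] → .
    (2,4)@(5, 9): e=[70,0,-42] → .  [on edge]
    (3,5)@(7, 11): e=[98,0,-70] → .  [on edge]
    (1,7)@(3, 15): e=[10,16,2] → X
    (2,7)@(5, 15): e=[46,12,-30] → .
    (1,8)@(3, 17): e=[2,20,6] → X
    (2,8)@(5, 17): e=[38,16,-26] → .
    (1,9)@(3, 19): e=[-6,24,10] → .
  covered (3 px):
    . . . .
    . . . .
    . . . .
    X . . .
    . . . .
    . . . .
    . . . .
    . X . .
    . X . .
    . . . .
    . . . .
    . . . .
T1:
  2·area = 54  (B↔C swapped to make it positive)
  edge (5, 3)→(2, 22): d=(-3,19) right/bottom  bias=-1
  edge (2, 22)→(2, 4): d=(0,-18) top-left  bias=+0
  edge (2, 4)→(5, 3): d=(3,-1) top-left  bias=+0
    (2,1)@(5, 3): e=[0,54,0] → .  [on edge]
    (1,2)@(3, 5): e=[32,18,4] → X
    (2,2)@(5, 5): e=[-6,54,6] → .
    (1,3)@(3, 7): e=[26,18,10] → X
    (2,3)@(5, 7): e=[-12,54,12] → .
    (1,4)@(3, 9): e=[20,18,16] → X
    (2,4)@(5, 9): e=[-18,54,18] → .
    (1,5)@(3, 11): e=[14,18,22] → X
    (2,5)@(5, 11): e=[-24,54,24] → .
    (1,6)@(3, 13): e=[8,18,28] → X
    (2,6)@(5, 13): e=[-30,54,30] → .
    (1,7)@(3, 15): e=[2,18,34] → X
  covered (6 px):
    . . . .
    . . . .
    . X . .
    . X . .
    . X . .
    . X . .
    . X . .
    . X . .
    . . . .
    . . . .
    . . . .
    . . . .
T2:
  2·area = 8  (B↔C swapped to make it positive)
  edge (2, 12)→(0, 2): d=(-2,-10) top-left  bias=+0
  edge (0, 2)→(4, 18): d=(4,16) right/bottom  bias=-1
  edge (4, 18)→(2, 12): d=(-2,-6) top-left  bias=+0
    (0,3)@(1, 7): e=[0,4,4] → X  [on edge]
    (1,3)@(3, 7): e=[20,-28,16] → .
    (0,4)@(1, 9): e=[-4,12,0] → .  [on edge]
    (1,7)@(3, 15): e=[4,4,0] → X  [on edge]
    (2,7)@(5, 15): e=[24,-28,12] → .
    (1,8)@(3, 17): e=[0,12,-4] → .  [on edge]
    (2,10)@(5, 21): e=[12,-4,0] → .  [on edge]
  covered (2 px):
    . . . .
    . . . .
    . . . .
    X . . .
    . . . .
    . . . .
    . . . .
    . X . .
    . . . .
    . . . .
    . . . .
    . . . .

Answer: 11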